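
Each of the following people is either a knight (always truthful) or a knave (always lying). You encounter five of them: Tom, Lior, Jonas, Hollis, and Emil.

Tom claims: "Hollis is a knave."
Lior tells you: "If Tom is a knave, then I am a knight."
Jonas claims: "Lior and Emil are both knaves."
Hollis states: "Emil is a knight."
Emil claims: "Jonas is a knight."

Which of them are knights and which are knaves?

Consider Tom. Suppose Tom is a knave.
Then no assignment of the remaining roles makes every statement match its speaker's type — contradiction.
So Tom is a knight.
With that fixed, Lior's statement is true, so Lior is a knight.
With that fixed, Jonas's statement is false, so Jonas is a knave.
With that fixed, Emil's statement is false, so Emil is a knave.
With that fixed, Hollis's statement is false, so Hollis is a knave.

Tom: knight, Lior: knight, Jonas: knave, Hollis: knave, Emil: knave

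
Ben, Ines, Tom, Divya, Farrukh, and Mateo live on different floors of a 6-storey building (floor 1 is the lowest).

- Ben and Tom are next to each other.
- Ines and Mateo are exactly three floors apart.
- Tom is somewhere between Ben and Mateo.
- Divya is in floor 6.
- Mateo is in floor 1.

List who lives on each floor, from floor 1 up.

Mateo, Tom, Ben, Ines, Farrukh, Divya

From clues 1–3: Tom is in {2,3,4,5}.
From clues 1–4: Divya → floor 6.
From clues 1–5: Mateo → floor 1, Tom → floor 2, Ben → floor 3, Ines → floor 4, Farrukh → floor 5.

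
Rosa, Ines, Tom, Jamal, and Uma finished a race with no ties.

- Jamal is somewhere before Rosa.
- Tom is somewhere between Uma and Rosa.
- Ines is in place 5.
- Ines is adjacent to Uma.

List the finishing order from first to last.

From clue 1: Rosa is in {2,3,4,5}.
From clues 1–2: Tom is in {2,3,4}.
From clues 1–3: Ines → place 5.
From clues 1–4: Jamal → place 1, Rosa → place 2, Tom → place 3, Uma → place 4.

Jamal, Rosa, Tom, Uma, Ines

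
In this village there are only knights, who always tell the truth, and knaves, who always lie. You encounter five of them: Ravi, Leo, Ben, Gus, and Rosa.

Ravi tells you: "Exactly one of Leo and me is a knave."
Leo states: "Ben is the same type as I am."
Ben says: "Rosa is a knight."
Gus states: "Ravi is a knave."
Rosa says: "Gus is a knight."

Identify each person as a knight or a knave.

Ravi: knave, Leo: knave, Ben: knight, Gus: knight, Rosa: knight

Consider Ravi. Suppose Ravi is a knight.
Then no assignment of the remaining roles makes every statement match its speaker's type — contradiction.
So Ravi is a knave.
With that fixed, Gus's statement is true, so Gus is a knight.
With that fixed, Rosa's statement is true, so Rosa is a knight.
With that fixed, Ben's statement is true, so Ben is a knight.
Consider Leo. Suppose Leo is a knight.
Then Ravi's statement comes out true, contradicting Ravi being a knave.
So Leo is a knave.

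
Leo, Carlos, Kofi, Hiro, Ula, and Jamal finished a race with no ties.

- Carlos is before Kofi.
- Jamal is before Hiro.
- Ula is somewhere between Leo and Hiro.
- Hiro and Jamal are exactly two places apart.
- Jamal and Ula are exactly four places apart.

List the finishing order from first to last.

Jamal, Carlos, Hiro, Kofi, Ula, Leo

From clue 1: Carlos is in {1,2,3,4,5}.
From clues 1–3: Ula is in {2,3,4,5}.
From clues 1–4: Hiro is in {3,4,5,6}.
From clues 1–5: Jamal → place 1, Carlos → place 2, Hiro → place 3, Kofi → place 4, Ula → place 5, Leo → place 6.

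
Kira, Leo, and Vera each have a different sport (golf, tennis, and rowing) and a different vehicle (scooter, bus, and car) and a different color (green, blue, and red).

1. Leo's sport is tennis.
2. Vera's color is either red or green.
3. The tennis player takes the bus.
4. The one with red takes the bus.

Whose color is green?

Vera

With clues 1–4, Kira and Leo are impossible for the one with color green.
That leaves Vera.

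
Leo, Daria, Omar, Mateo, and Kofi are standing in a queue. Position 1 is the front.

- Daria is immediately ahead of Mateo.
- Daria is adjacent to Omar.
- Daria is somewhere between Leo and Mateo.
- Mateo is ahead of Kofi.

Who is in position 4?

Mateo

With clues 1–2, Omar is ruled out for position 4.
With clues 1–3, Kofi and Leo are ruled out for position 4.
With clues 1–4, Daria is ruled out for position 4.
So position 4 is Mateo.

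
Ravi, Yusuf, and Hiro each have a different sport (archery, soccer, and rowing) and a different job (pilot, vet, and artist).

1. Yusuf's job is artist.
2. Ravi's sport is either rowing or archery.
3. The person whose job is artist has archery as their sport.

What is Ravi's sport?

With clues 1–2, soccer is impossible for Ravi's sport.
With clues 1–3, archery is impossible for Ravi's sport.
That leaves rowing.

rowing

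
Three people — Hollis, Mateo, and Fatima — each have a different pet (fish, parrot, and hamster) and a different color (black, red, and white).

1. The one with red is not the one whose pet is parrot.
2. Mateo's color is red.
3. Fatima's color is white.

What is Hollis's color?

black

With clues 1–2, red is impossible for Hollis's color.
With clues 1–3, white is impossible for Hollis's color.
That leaves black.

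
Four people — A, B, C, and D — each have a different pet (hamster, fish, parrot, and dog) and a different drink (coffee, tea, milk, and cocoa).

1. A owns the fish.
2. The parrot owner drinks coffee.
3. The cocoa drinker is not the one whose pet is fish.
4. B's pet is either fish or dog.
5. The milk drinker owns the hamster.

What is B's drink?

With clues 1–4, coffee is impossible for B's drink.
With clues 1–5, milk and tea are impossible for B's drink.
That leaves cocoa.

cocoa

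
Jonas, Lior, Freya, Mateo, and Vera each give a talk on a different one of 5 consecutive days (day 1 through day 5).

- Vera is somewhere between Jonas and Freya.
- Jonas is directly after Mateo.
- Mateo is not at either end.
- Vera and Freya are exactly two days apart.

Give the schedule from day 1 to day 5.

Freya, Lior, Vera, Mateo, Jonas

From clue 1: Vera is in {2,3,4}.
From clues 1–3: Jonas is in {3,4,5}.
From clues 1–4: Freya → day 1, Lior → day 2, Vera → day 3, Mateo → day 4, Jonas → day 5.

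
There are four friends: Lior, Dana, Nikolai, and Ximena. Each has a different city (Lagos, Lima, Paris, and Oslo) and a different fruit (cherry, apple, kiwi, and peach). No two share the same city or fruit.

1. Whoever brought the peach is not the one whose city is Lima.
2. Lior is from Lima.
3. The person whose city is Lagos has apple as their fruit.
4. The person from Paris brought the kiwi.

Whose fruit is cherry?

Lior

With clues 1–4, Dana, Nikolai, and Ximena are impossible for the one with fruit cherry.
That leaves Lior.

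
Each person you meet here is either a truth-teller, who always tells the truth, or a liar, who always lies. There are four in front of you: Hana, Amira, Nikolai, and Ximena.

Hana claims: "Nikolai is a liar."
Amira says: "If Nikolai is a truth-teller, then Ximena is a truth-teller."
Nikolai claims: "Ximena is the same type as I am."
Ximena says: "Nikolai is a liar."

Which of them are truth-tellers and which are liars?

Hana: truth-teller, Amira: truth-teller, Nikolai: liar, Ximena: truth-teller

Consider Hana. Suppose Hana is a liar.
Then no assignment of the remaining roles makes every statement match its speaker's type — contradiction.
So Hana is a truth-teller.
Consider Amira. Suppose Amira is a liar.
Then no assignment of the remaining roles makes every statement match its speaker's type — contradiction.
So Amira is a truth-teller.
Consider Nikolai. Suppose Nikolai is a truth-teller.
Then Hana's statement comes out false, contradicting Hana being a truth-teller.
So Nikolai is a liar.
With that fixed, Ximena's statement is true, so Ximena is a truth-teller.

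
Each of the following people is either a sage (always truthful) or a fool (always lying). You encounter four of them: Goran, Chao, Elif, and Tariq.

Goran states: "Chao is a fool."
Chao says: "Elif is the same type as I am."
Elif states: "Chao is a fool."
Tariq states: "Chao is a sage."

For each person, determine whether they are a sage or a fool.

Consider Goran. Suppose Goran is a fool.
Then no assignment of the remaining roles makes every statement match its speaker's type — contradiction.
So Goran is a sage.
Consider Chao. Suppose Chao is a sage.
Then Goran's statement comes out false, contradicting Goran being a sage.
So Chao is a fool.
With that fixed, Elif's statement is true, so Elif is a sage.
With that fixed, Tariq's statement is false, so Tariq is a fool.

Goran: sage, Chao: fool, Elif: sage, Tariq: fool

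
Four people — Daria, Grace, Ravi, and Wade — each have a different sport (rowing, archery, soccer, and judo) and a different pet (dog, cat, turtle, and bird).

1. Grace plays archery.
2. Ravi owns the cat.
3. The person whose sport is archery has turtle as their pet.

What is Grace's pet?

With clues 1–2, cat is impossible for Grace's pet.
With clues 1–3, bird and dog are impossible for Grace's pet.
That leaves turtle.

turtle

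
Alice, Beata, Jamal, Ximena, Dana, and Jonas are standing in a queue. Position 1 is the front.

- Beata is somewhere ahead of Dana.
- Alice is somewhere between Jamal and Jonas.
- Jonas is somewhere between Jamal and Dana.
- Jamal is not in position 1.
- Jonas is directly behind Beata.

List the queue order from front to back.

Ximena, Jamal, Alice, Beata, Jonas, Dana

From clue 1: Beata is in {1,2,3,4,5}.
From clues 1–2: Alice is in {2,3,4,5}.
From clues 1–3: Jonas is in {3,4,5}.
From clues 1–4: Alice is in {3,4,5}.
From clues 1–5: Ximena → position 1, Jamal → position 2, Alice → position 3, Beata → position 4, Jonas → position 5, Dana → position 6.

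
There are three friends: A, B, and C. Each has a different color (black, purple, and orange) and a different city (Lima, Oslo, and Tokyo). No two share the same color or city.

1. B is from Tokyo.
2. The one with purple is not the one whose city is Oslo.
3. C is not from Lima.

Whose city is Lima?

Clue 1 rules out B for the one with city Lima.
With clues 1–3, C is impossible for the one with city Lima.
That leaves A.

A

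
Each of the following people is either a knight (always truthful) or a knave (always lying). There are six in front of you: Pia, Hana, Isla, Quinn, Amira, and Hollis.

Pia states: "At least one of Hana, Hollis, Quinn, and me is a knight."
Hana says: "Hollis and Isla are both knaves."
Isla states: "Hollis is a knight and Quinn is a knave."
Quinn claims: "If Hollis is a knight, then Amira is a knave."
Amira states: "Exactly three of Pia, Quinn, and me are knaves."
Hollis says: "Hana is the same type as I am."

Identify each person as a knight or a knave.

Consider Pia. Suppose Pia is a knave.
Then no assignment of the remaining roles makes every statement match its speaker's type — contradiction.
So Pia is a knight.
With that fixed, Amira's statement is false, so Amira is a knave.
With that fixed, Quinn's statement is true, so Quinn is a knight.
With that fixed, Isla's statement is false, so Isla is a knave.
Consider Hana. Suppose Hana is a knave.
Then whichever role Hollis has, Hollis's statement has the wrong truth value — contradiction.
So Hana is a knight.
Consider Hollis. Suppose Hollis is a knight.
Then Hana's statement comes out false, contradicting Hana being a knight.
So Hollis is a knave.

Pia: knight, Hana: knight, Isla: knave, Quinn: knight, Amira: knave, Hollis: knave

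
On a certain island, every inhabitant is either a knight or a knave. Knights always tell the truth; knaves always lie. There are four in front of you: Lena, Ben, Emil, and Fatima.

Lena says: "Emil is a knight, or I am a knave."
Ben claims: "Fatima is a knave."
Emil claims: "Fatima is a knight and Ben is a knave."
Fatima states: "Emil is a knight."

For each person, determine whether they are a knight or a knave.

Consider Lena. Suppose Lena is a knave.
Then Lena's own statement would have to be false, but it can't be — contradiction.
So Lena is a knight.
Consider Ben. Suppose Ben is a knight.
Then no assignment of the remaining roles makes every statement match its speaker's type — contradiction.
So Ben is a knave.
Consider Emil. Suppose Emil is a knave.
Then Lena's statement comes out false, contradicting Lena being a knight.
So Emil is a knight.
With that fixed, Fatima's statement is true, so Fatima is a knight.

Lena: knight, Ben: knave, Emil: knight, Fatima: knight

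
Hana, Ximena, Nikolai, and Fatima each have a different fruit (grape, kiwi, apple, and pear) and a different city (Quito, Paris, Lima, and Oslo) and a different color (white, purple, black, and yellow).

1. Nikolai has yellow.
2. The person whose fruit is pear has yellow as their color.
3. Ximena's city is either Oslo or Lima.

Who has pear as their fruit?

With clues 1–2, Fatima, Hana, and Ximena are impossible for the one with fruit pear.
That leaves Nikolai.

Nikolai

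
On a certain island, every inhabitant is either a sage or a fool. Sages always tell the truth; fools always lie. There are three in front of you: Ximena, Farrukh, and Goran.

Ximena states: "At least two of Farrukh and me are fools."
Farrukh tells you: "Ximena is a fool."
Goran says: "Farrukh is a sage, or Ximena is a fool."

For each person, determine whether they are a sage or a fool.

Consider Ximena. Suppose Ximena is a sage.
Then Ximena's own statement would have to be true, but it can't be — contradiction.
So Ximena is a fool.
With that fixed, Farrukh's statement is true, so Farrukh is a sage.
With that fixed, Goran's statement is true, so Goran is a sage.

Ximena: fool, Farrukh: sage, Goran: sage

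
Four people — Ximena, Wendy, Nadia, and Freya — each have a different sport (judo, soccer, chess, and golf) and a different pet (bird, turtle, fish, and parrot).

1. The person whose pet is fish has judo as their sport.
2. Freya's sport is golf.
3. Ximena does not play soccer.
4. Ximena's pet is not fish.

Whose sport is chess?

With clues 1–2, Freya is impossible for the one with sport chess.
With clues 1–4, Nadia and Wendy are impossible for the one with sport chess.
That leaves Ximena.

Ximena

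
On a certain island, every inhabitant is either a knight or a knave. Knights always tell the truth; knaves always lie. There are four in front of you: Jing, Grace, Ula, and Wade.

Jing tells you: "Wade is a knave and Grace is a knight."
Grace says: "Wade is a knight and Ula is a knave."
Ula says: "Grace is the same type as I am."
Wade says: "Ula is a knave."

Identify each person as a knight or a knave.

Consider Jing. Suppose Jing is a knight.
Then no assignment of the remaining roles makes every statement match its speaker's type — contradiction.
So Jing is a knave.
Consider Grace. Suppose Grace is a knave.
Then whichever role Ula has, Ula's statement has the wrong truth value — contradiction.
So Grace is a knight.
Consider Ula. Suppose Ula is a knight.
Then Grace's statement comes out false, contradicting Grace being a knight.
So Ula is a knave.
With that fixed, Wade's statement is true, so Wade is a knight.

Jing: knave, Grace: knight, Ula: knave, Wade: knight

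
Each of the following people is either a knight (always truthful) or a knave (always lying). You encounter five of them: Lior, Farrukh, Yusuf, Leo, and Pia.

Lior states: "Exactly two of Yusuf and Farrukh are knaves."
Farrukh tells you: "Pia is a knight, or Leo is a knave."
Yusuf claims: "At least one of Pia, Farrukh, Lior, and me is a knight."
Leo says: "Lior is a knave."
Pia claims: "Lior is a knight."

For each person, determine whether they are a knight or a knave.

Consider Lior. Suppose Lior is a knight.
Then no assignment of the remaining roles makes every statement match its speaker's type — contradiction.
So Lior is a knave.
With that fixed, Leo's statement is true, so Leo is a knight.
With that fixed, Pia's statement is false, so Pia is a knave.
With that fixed, Farrukh's statement is false, so Farrukh is a knave.
Consider Yusuf. Suppose Yusuf is a knave.
Then Lior's statement comes out true, contradicting Lior being a knave.
So Yusuf is a knight.

Lior: knave, Farrukh: knave, Yusuf: knight, Leo: knight, Pia: knave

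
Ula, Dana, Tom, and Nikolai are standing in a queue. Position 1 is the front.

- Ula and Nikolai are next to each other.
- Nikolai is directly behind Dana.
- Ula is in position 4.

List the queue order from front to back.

Tom, Dana, Nikolai, Ula

From clues 1–2: Ula is in {3,4}.
From clues 1–3: Tom → position 1, Dana → position 2, Nikolai → position 3, Ula → position 4.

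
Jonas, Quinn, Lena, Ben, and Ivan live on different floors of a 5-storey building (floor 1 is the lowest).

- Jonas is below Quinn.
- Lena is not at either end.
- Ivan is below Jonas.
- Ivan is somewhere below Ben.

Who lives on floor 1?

Ivan

With clue 1, Quinn is ruled out for floor 1.
With clues 1–2, Lena is ruled out for floor 1.
With clues 1–3, Jonas is ruled out for floor 1.
With clues 1–4, Ben is ruled out for floor 1.
So floor 1 is Ivan.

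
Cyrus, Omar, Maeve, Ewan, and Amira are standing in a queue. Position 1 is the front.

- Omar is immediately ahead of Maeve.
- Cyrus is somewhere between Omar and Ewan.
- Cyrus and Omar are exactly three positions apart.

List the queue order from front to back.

Omar, Maeve, Amira, Cyrus, Ewan

From clue 1: Omar is in {1,2,3,4}.
From clues 1–2: Cyrus is in {2,3,4}.
From clues 1–3: Omar → position 1, Maeve → position 2, Amira → position 3, Cyrus → position 4, Ewan → position 5.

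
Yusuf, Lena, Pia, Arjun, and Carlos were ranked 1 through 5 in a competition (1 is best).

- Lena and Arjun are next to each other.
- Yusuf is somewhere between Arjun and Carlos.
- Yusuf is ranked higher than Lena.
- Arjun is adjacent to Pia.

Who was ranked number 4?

Arjun

With clues 1–3, Carlos, Pia, and Yusuf are ruled out for rank 4.
With clues 1–4, Lena is ruled out for rank 4.
So rank 4 is Arjun.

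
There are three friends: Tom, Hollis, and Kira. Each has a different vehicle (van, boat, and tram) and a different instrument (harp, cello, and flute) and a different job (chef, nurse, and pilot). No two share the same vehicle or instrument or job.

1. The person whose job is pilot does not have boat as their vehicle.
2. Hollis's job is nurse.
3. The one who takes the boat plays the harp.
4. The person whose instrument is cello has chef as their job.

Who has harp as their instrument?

Hollis

With clues 1–4, Kira and Tom are impossible for the one with instrument harp.
That leaves Hollis.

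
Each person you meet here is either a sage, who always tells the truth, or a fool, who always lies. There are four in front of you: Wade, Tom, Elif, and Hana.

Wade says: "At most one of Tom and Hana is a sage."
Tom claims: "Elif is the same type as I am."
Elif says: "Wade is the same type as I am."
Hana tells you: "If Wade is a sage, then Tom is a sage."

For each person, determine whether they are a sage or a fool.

Wade: sage, Tom: fool, Elif: sage, Hana: fool

Consider Wade. Suppose Wade is a fool.
Then whichever role Elif has, Elif's statement has the wrong truth value — contradiction.
So Wade is a sage.
Consider Tom. Suppose Tom is a sage.
Then no assignment of the remaining roles makes every statement match its speaker's type — contradiction.
So Tom is a fool.
With that fixed, Hana's statement is false, so Hana is a fool.
Consider Elif. Suppose Elif is a fool.
Then Tom's statement comes out true, contradicting Tom being a fool.
So Elif is a sage.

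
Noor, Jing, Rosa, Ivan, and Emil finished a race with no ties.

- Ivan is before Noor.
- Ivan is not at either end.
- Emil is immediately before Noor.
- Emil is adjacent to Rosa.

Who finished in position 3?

With clues 1–3, Noor is ruled out for place 3.
With clues 1–4, Emil, Ivan, and Jing are ruled out for place 3.
So place 3 is Rosa.

Rosa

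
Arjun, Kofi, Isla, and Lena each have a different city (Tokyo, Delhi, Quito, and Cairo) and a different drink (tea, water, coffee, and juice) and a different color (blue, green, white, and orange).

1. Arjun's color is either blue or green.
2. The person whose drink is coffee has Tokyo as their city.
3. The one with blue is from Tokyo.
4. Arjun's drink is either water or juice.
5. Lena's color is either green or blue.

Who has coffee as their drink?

With clues 1–4, Arjun is impossible for the one with drink coffee.
With clues 1–5, Isla and Kofi are impossible for the one with drink coffee.
That leaves Lena.

Lena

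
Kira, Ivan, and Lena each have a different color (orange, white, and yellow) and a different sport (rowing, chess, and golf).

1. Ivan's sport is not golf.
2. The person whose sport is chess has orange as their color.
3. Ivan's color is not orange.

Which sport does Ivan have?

Clue 1 rules out golf for Ivan's sport.
With clues 1–3, chess is impossible for Ivan's sport.
That leaves rowing.

rowing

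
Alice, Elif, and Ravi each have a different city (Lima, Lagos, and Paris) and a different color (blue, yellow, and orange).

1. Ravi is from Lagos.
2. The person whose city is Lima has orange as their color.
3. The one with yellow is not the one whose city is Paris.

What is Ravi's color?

With clues 1–2, orange is impossible for Ravi's color.
With clues 1–3, blue is impossible for Ravi's color.
That leaves yellow.

yellow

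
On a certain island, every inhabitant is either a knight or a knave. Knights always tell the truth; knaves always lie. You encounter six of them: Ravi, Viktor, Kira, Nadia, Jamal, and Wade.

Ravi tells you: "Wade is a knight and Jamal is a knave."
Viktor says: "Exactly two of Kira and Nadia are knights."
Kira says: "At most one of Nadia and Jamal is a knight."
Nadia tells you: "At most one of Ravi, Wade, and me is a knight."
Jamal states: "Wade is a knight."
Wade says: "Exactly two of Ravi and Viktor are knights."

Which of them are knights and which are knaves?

Consider Ravi. Suppose Ravi is a knight.
Then no assignment of the remaining roles makes every statement match its speaker's type — contradiction.
So Ravi is a knave.
With that fixed, Wade's statement is false, so Wade is a knave.
With that fixed, Nadia's statement is true, so Nadia is a knight.
With that fixed, Jamal's statement is false, so Jamal is a knave.
With that fixed, Kira's statement is true, so Kira is a knight.
With that fixed, Viktor's statement is true, so Viktor is a knight.

Ravi: knave, Viktor: knight, Kira: knight, Nadia: knight, Jamal: knave, Wade: knave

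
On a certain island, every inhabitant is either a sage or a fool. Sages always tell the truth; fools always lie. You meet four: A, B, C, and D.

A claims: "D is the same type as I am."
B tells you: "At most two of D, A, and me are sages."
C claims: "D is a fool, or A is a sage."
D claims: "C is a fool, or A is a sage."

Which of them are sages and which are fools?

Consider A. Suppose A is a sage.
Then no assignment of the remaining roles makes every statement match its speaker's type — contradiction.
So A is a fool.
With that fixed, B's statement is true, so B is a sage.
Consider C. Suppose C is a sage.
Then no assignment of the remaining roles makes every statement match its speaker's type — contradiction.
So C is a fool.
With that fixed, D's statement is true, so D is a sage.

A: fool, B: sage, C: fool, D: sage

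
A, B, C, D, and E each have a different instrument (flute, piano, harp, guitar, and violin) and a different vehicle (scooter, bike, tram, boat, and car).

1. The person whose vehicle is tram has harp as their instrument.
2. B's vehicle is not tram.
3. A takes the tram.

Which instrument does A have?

With clues 1–3, flute, guitar, piano, and violin are impossible for A's instrument.
That leaves harp.

harp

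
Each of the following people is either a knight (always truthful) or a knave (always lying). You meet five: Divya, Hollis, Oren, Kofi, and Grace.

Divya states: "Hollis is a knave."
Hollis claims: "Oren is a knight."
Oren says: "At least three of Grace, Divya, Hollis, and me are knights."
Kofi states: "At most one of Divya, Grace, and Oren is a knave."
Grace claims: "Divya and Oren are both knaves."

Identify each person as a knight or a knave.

Consider Divya. Suppose Divya is a knave.
Then no assignment of the remaining roles makes every statement match its speaker's type — contradiction.
So Divya is a knight.
With that fixed, Grace's statement is false, so Grace is a knave.
Consider Hollis. Suppose Hollis is a knight.
Then Divya's statement comes out false, contradicting Divya being a knight.
So Hollis is a knave.
With that fixed, Oren's statement is false, so Oren is a knave.
With that fixed, Kofi's statement is false, so Kofi is a knave.

Divya: knight, Hollis: knave, Oren: knave, Kofi: knave, Grace: knave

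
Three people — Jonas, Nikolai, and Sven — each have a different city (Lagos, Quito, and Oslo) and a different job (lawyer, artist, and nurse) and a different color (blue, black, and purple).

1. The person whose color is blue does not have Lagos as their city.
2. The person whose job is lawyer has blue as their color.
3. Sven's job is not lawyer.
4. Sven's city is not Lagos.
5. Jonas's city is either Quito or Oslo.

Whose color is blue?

With clues 1–3, Sven is impossible for the one with color blue.
With clues 1–5, Nikolai is impossible for the one with color blue.
That leaves Jonas.

Jonas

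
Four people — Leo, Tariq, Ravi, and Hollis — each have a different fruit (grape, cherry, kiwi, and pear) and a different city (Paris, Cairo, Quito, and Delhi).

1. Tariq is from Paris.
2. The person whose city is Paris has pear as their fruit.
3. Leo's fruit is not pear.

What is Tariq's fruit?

With clues 1–2, cherry, grape, and kiwi are impossible for Tariq's fruit.
That leaves pear.

pear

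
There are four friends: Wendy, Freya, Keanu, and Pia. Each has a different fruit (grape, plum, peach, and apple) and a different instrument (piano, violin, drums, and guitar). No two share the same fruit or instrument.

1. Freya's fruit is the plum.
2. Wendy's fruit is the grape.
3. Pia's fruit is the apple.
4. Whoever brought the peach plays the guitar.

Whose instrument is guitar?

With clues 1–4, Freya, Pia, and Wendy are impossible for the one with instrument guitar.
That leaves Keanu.

Keanu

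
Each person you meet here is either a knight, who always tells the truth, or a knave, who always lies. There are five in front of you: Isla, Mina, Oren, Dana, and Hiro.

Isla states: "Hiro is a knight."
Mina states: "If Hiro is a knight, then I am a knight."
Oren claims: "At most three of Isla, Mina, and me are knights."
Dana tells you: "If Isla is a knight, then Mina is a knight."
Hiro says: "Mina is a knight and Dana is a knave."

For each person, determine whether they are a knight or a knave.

Regardless of anyone's role, Oren's statement is true, so Oren is a knight.
Consider Isla. Suppose Isla is a knight.
Then no assignment of the remaining roles makes every statement match its speaker's type — contradiction.
So Isla is a knave.
With that fixed, Dana's statement is true, so Dana is a knight.
With that fixed, Hiro's statement is false, so Hiro is a knave.
With that fixed, Mina's statement is true, so Mina is a knight.

Isla: knave, Mina: knight, Oren: knight, Dana: knight, Hiro: knave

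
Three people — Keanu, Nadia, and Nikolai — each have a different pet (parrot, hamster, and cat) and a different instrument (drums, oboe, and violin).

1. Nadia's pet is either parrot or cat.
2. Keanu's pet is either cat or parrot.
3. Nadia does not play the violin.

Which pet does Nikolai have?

hamster

With clues 1–2, cat and parrot are impossible for Nikolai's pet.
That leaves hamster.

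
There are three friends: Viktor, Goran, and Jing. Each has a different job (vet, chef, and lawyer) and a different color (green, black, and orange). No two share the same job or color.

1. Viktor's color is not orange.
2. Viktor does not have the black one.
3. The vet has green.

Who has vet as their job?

Viktor

With clues 1–3, Goran and Jing are impossible for the one with job vet.
That leaves Viktor.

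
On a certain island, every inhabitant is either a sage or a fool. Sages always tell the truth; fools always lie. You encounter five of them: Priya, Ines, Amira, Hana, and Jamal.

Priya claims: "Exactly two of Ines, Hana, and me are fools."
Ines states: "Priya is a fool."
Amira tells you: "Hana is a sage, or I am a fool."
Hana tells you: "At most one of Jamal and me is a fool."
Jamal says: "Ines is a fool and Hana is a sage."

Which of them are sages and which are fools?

Consider Priya. Suppose Priya is a sage.
Then no assignment of the remaining roles makes every statement match its speaker's type — contradiction.
So Priya is a fool.
With that fixed, Ines's statement is true, so Ines is a sage.
With that fixed, Jamal's statement is false, so Jamal is a fool.
Consider Amira. Suppose Amira is a fool.
Then Amira's own statement would have to be false, but it can't be — contradiction.
So Amira is a sage.
Consider Hana. Suppose Hana is a fool.
Then Priya's statement comes out true, contradicting Priya being a fool.
So Hana is a sage.

Priya: fool, Ines: sage, Amira: sage, Hana: sage, Jamal: fool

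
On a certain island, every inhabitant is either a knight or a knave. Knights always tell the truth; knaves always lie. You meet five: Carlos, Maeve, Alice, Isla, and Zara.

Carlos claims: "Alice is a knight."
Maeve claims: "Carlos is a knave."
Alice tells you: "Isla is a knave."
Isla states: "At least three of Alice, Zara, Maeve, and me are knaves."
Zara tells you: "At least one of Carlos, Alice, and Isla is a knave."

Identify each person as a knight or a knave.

Carlos: knight, Maeve: knave, Alice: knight, Isla: knave, Zara: knight

Consider Carlos. Suppose Carlos is a knave.
Then no assignment of the remaining roles makes every statement match its speaker's type — contradiction.
So Carlos is a knight.
With that fixed, Maeve's statement is false, so Maeve is a knave.
Consider Alice. Suppose Alice is a knave.
Then Carlos's statement comes out false, contradicting Carlos being a knight.
So Alice is a knight.
Consider Isla. Suppose Isla is a knight.
Then Alice's statement comes out false, contradicting Alice being a knight.
So Isla is a knave.
With that fixed, Zara's statement is true, so Zara is a knight.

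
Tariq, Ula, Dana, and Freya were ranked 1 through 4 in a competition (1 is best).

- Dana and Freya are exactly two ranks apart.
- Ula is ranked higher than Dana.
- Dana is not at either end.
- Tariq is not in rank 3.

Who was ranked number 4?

Tariq

With clues 1–2, Ula is ruled out for rank 4.
With clues 1–3, Dana is ruled out for rank 4.
With clues 1–4, Freya is ruled out for rank 4.
So rank 4 is Tariq.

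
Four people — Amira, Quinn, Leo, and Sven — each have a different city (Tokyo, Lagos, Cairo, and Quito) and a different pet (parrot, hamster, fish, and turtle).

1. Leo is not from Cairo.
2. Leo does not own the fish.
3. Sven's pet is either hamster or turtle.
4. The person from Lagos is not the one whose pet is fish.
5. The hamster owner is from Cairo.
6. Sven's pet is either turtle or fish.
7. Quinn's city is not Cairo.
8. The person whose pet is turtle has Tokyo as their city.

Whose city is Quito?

Quinn

With clues 1–7, Amira is impossible for the one with city Quito.
With clues 1–8, Leo and Sven are impossible for the one with city Quito.
That leaves Quinn.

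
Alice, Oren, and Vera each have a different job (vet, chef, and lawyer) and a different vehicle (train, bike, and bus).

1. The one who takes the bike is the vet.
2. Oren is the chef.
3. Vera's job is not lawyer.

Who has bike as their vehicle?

With clues 1–2, Oren is impossible for the one with vehicle bike.
With clues 1–3, Alice is impossible for the one with vehicle bike.
That leaves Vera.

Vera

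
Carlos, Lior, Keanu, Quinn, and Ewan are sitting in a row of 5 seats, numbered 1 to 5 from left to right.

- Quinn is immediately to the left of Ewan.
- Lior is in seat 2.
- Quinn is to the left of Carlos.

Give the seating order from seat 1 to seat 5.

Keanu, Lior, Quinn, Ewan, Carlos

From clue 1: Quinn is in {1,2,3,4}.
From clues 1–2: Lior → seat 2.
From clues 1–3: Keanu → seat 1, Quinn → seat 3, Ewan → seat 4, Carlos → seat 5.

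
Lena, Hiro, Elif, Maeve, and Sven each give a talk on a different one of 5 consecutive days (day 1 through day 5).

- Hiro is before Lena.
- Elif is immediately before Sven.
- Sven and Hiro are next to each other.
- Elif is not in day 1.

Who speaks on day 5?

With clue 1, Hiro is ruled out for day 5.
With clues 1–2, Elif is ruled out for day 5.
With clues 1–3, Sven is ruled out for day 5.
With clues 1–4, Maeve is ruled out for day 5.
So day 5 is Lena.

Lena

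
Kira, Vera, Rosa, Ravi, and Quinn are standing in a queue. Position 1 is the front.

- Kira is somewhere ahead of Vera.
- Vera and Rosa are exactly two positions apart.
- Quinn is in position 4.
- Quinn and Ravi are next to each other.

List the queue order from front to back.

From clue 1: Kira is in {1,2,3,4}.
From clues 1–3: Quinn → position 4.
From clues 1–4: Rosa → position 1, Kira → position 2, Vera → position 3, Ravi → position 5.

Rosa, Kira, Vera, Quinn, Ravi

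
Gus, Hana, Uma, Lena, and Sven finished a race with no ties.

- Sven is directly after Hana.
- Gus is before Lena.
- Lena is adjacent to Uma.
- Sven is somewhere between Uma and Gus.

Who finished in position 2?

Hana

With clues 1–3, Gus is ruled out for place 2.
With clues 1–4, Lena, Sven, and Uma are ruled out for place 2.
So place 2 is Hana.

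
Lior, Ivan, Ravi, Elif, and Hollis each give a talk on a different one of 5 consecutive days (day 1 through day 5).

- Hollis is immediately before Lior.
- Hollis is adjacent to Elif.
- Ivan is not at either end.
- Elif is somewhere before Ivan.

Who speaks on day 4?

With clues 1–2, Elif is ruled out for day 4.
With clues 1–3, Lior and Ravi are ruled out for day 4.
With clues 1–4, Hollis is ruled out for day 4.
So day 4 is Ivan.

Ivan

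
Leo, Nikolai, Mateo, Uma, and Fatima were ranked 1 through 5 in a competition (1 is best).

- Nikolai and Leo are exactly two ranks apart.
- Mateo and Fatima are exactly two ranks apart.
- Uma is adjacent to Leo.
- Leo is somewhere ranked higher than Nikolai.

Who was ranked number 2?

With clues 1–2, Uma is ruled out for rank 2.
With clues 1–3, Fatima and Mateo are ruled out for rank 2.
With clues 1–4, Nikolai is ruled out for rank 2.
So rank 2 is Leo.

Leo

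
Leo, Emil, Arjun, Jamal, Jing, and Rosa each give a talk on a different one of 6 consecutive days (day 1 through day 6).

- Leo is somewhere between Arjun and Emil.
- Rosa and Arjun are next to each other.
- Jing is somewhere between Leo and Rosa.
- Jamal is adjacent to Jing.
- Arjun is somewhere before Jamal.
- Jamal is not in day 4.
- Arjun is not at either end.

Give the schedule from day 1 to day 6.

From clue 1: Leo is in {2,3,4,5}.
From clues 1–3: Jing is in {3,4}.
From clues 1–4: Leo is in {2,5}.
From clues 1–5: Leo → day 5, Emil → day 6.
From clues 1–6: Jamal → day 3, Jing → day 4.
From clues 1–7: Rosa → day 1, Arjun → day 2.

Rosa, Arjun, Jamal, Jing, Leo, Emil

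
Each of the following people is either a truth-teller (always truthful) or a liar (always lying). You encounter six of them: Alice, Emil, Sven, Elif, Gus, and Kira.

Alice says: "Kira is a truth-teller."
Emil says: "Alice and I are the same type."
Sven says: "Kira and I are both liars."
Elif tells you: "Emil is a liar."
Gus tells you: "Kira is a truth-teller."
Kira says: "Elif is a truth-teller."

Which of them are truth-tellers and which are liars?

Consider Alice. Suppose Alice is a liar.
Then whichever role Emil has, Emil's statement has the wrong truth value — contradiction.
So Alice is a truth-teller.
Consider Emil. Suppose Emil is a truth-teller.
Then no assignment of the remaining roles makes every statement match its speaker's type — contradiction.
So Emil is a liar.
With that fixed, Elif's statement is true, so Elif is a truth-teller.
With that fixed, Kira's statement is true, so Kira is a truth-teller.
With that fixed, Sven's statement is false, so Sven is a liar.
With that fixed, Gus's statement is true, so Gus is a truth-teller.

Alice: truth-teller, Emil: liar, Sven: liar, Elif: truth-teller, Gus: truth-teller, Kira: truth-teller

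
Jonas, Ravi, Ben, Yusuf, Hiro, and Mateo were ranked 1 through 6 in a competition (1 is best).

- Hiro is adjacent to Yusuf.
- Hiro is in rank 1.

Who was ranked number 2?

With clues 1–2, Ben, Hiro, Jonas, Mateo, and Ravi are ruled out for rank 2.
So rank 2 is Yusuf.

Yusuf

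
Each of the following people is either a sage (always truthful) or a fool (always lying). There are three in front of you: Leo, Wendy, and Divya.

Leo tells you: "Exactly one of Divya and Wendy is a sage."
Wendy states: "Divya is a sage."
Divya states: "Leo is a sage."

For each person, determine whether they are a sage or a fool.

Leo: fool, Wendy: fool, Divya: fool

Consider Leo. Suppose Leo is a sage.
Then no assignment of the remaining roles makes every statement match its speaker's type — contradiction.
So Leo is a fool.
With that fixed, Divya's statement is false, so Divya is a fool.
With that fixed, Wendy's statement is false, so Wendy is a fool.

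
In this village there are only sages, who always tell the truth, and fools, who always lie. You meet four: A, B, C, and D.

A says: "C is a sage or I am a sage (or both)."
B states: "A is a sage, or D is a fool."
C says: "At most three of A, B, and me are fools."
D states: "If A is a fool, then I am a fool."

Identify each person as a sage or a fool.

A: sage, B: sage, C: sage, D: sage

Regardless of anyone's role, C's statement is true, so C is a sage.
With that fixed, A's statement is true, so A is a sage.
With that fixed, B's statement is true, so B is a sage.
With that fixed, D's statement is true, so D is a sage.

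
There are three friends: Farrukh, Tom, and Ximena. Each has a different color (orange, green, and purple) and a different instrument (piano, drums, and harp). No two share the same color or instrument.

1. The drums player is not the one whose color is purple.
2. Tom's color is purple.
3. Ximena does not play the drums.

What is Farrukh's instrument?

With clues 1–3, harp and piano are impossible for Farrukh's instrument.
That leaves drums.

drums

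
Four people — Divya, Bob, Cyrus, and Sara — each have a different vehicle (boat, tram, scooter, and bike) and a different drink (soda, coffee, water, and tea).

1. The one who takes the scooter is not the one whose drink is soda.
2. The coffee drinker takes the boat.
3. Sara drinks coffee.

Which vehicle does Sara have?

With clues 1–3, bike, scooter, and tram are impossible for Sara's vehicle.
That leaves boat.

boat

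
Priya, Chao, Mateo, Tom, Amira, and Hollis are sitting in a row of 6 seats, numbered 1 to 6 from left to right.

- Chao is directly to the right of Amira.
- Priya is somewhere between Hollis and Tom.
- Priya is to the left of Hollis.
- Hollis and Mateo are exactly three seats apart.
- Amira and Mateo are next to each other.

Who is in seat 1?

Tom

With clue 1, Chao is ruled out for seat 1.
With clues 1–2, Priya is ruled out for seat 1.
With clues 1–3, Hollis is ruled out for seat 1.
With clues 1–5, Amira and Mateo are ruled out for seat 1.
So seat 1 is Tom.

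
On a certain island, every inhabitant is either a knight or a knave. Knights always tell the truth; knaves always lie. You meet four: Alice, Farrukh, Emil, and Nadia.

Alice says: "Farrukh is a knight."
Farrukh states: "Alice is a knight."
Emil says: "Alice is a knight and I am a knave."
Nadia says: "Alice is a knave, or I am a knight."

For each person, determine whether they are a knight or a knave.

Consider Alice. Suppose Alice is a knight.
Then whichever role Emil has, Emil's statement has the wrong truth value — contradiction.
So Alice is a knave.
With that fixed, Farrukh's statement is false, so Farrukh is a knave.
With that fixed, Emil's statement is false, so Emil is a knave.
With that fixed, Nadia's statement is true, so Nadia is a knight.

Alice: knave, Farrukh: knave, Emil: knave, Nadia: knight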